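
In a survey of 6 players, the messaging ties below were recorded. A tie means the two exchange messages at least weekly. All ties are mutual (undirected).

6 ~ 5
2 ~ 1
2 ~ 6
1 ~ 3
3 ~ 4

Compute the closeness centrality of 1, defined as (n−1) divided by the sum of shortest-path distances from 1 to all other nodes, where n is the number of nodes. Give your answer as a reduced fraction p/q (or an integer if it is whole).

Distances from 1: 2:1, 3:1, 4:2, 5:3, 6:2. Sum = 9.
n = 6, so closeness = 5/9.

5/9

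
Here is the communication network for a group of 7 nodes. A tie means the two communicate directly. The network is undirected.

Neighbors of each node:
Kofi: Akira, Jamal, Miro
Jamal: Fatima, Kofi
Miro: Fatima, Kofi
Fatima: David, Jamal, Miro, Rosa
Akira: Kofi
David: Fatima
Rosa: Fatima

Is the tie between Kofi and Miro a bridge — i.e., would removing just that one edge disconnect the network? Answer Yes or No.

Even without that edge, Kofi still reaches Miro via Kofi – Jamal – Fatima – Miro, so the network stays connected. Not a bridge.

No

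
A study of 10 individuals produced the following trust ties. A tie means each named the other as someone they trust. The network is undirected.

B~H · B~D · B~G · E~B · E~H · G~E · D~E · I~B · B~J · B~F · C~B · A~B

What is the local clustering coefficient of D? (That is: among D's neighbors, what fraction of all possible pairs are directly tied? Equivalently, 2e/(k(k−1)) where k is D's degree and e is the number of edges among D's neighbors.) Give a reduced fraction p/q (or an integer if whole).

D's neighbors: B and E (k = 2).
Possible neighbor pairs: C(2,2) = 1. Edges among them: B–E → e = 1.
Clustering(D) = 1/1.

1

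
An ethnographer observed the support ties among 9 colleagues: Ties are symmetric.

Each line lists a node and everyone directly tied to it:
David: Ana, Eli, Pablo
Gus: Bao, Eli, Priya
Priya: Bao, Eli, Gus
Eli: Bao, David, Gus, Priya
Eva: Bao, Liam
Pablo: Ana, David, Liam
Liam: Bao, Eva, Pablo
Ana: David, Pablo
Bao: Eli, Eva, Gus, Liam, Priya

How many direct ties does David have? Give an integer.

David is directly tied to Ana, Eli, and Pablo. That is 3 neighbors, so the degree of David is 3.

3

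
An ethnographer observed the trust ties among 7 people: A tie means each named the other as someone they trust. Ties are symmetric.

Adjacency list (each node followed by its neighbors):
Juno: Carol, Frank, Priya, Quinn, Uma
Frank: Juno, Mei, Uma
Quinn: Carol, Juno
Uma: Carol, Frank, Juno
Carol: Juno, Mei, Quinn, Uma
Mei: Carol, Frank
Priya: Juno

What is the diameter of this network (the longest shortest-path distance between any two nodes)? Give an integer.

Eccentricity of each node (its greatest distance to any other): Carol:2, Frank:2, Juno:2, Mei:3, Priya:3, Quinn:2, Uma:2.
The maximum eccentricity is 3, realized for instance by the pair Mei–Priya via Mei – Carol – Juno – Priya. So the diameter is 3.

3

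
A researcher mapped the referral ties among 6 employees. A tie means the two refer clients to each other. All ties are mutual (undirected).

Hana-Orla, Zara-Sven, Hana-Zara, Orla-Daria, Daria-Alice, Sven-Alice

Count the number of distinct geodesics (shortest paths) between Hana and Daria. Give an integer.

1

The shortest distance is 2, and the only length-2 path is Hana–Orla–Daria. So there is exactly 1 shortest path.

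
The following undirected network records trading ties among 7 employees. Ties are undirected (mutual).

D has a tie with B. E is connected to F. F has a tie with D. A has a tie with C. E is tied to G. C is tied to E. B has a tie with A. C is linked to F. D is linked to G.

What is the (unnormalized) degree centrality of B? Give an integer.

B is directly tied to A and D. That is 2 neighbors, so the degree of B is 2.

2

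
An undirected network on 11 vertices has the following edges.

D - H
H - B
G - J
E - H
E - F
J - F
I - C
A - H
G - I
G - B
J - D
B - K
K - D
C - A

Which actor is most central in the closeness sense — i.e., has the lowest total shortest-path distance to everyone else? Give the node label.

Farness (sum of distances to all others) for each node — A:22, B:19, C:26, D:19, E:23, F:24, G:19, H:17, I:24, J:19, K:24.
The smallest farness is 17, for H, so H has the highest closeness.

H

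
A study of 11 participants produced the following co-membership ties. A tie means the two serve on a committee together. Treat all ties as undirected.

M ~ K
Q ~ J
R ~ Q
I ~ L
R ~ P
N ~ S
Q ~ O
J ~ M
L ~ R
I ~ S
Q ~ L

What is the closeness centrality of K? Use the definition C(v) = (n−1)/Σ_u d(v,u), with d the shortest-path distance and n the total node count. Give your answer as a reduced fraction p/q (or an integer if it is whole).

10/41

Distances from K: I:5, J:2, L:4, M:1, N:7, O:4, P:5, Q:3, R:4, S:6. Sum = 41.
n = 11, so closeness = 10/41.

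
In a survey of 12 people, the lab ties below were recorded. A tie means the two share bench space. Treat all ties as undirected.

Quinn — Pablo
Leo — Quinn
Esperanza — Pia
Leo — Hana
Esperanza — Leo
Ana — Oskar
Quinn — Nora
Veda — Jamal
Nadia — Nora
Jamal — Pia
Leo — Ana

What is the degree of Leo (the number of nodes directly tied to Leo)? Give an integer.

4

Leo is directly tied to Ana, Esperanza, Hana, and Quinn. That is 4 neighbors, so the degree of Leo is 4.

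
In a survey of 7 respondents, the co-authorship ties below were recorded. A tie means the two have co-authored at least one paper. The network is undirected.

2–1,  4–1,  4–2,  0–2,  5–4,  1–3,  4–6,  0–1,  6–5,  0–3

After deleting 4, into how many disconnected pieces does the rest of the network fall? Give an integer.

Without 4, the remaining ties split the others into: {5, 6}; {0, 1, 2, 3}.
That's 2 separate components.

2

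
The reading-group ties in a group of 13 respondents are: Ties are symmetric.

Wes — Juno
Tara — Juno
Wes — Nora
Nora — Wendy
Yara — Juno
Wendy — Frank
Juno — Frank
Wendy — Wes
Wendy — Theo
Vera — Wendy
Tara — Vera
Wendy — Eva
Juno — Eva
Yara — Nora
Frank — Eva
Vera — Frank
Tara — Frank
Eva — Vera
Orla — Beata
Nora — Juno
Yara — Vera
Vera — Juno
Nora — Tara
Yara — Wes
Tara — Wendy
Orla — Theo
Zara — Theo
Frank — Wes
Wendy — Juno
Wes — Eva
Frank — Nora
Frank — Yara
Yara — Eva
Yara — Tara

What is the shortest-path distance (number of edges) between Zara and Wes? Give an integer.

3

One shortest route is Zara – Theo – Wendy – Wes, which uses 3 edges, and at distance 2 from Zara we only reach {Orla, Wendy}, which does not include Wes. So d(Zara,Wes) = 3.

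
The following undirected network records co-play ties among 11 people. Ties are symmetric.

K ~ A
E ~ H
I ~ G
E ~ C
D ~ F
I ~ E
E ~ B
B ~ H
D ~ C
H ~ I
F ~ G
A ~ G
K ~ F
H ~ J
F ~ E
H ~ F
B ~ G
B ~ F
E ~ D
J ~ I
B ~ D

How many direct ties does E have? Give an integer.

6

E is directly tied to B, C, D, F, H, and I. That is 6 neighbors, so the degree of E is 6.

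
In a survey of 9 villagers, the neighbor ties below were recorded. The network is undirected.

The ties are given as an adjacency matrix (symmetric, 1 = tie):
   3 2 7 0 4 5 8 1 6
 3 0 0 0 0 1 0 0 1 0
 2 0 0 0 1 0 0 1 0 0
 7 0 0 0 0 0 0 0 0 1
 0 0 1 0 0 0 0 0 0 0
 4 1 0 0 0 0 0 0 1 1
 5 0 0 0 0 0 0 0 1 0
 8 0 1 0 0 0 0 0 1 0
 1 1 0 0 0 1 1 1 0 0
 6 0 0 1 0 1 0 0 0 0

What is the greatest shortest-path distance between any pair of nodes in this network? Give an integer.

Eccentricity of each node (its greatest distance to any other): 0:6, 1:3, 2:5, 3:4, 4:4, 5:4, 6:5, 7:6, 8:4.
The maximum eccentricity is 6, realized for instance by the pair 7–0 via 7 – 6 – 4 – 1 – 8 – 2 – 0. So the diameter is 6.

6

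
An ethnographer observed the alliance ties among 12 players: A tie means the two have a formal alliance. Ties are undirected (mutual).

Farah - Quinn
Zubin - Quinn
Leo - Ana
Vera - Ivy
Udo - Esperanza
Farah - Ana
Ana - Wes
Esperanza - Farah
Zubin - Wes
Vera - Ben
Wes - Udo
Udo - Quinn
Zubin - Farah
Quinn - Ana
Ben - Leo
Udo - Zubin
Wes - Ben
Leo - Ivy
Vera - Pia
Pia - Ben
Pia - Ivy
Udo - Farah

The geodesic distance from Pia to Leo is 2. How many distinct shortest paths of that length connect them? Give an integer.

2

The shortest distance is 2. The length-2 paths are: Pia–Ivy–Leo; Pia–Ben–Leo.
That gives 2 distinct shortest paths.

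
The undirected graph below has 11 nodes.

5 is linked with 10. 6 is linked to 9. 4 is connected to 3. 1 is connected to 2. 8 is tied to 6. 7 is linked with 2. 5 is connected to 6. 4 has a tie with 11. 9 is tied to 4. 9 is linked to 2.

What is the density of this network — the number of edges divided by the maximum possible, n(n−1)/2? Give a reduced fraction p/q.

2/11

There are 10 edges and 11 nodes, so the maximum possible is C(11,2) = 55.
Density = 10/55 = 2/11.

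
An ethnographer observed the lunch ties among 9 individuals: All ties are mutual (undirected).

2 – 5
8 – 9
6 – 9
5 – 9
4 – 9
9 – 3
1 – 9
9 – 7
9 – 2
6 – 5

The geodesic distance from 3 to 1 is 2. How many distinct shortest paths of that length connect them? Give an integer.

1

The shortest distance is 2, and the only length-2 path is 3–9–1. So there is exactly 1 shortest path.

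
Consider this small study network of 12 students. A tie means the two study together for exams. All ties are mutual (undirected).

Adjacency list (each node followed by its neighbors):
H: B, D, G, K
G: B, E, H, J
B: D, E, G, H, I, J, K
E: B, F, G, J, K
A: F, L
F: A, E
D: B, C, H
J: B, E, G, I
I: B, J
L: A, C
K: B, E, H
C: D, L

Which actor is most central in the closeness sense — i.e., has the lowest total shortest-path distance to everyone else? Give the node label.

B

Farness (sum of distances to all others) for each node — A:29, B:17, C:26, D:21, E:19, F:24, G:22, H:22, I:26, J:22, K:23, L:31.
The smallest farness is 17, for B, so B has the highest closeness.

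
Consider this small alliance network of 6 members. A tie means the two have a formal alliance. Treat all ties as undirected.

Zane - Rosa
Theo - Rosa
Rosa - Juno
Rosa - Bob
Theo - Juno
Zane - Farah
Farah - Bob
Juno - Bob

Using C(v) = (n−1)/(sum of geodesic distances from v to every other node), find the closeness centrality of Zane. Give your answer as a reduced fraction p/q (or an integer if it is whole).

Distances from Zane: Bob:2, Farah:1, Juno:2, Rosa:1, Theo:2. Sum = 8.
n = 6, so closeness = 5/8.

5/8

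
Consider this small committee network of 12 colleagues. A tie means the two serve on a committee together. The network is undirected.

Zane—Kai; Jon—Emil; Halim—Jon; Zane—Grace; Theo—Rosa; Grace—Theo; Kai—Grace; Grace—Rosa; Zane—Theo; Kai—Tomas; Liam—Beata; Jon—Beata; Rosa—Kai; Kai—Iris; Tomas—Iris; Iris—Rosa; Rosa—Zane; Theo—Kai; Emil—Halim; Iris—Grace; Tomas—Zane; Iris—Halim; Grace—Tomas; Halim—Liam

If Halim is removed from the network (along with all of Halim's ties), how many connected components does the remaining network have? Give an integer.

2

Without Halim, the remaining ties split the others into: {Grace, Iris, Kai, Rosa, Theo, Tomas, Zane}; {Beata, Emil, Jon, Liam}.
That's 2 separate components.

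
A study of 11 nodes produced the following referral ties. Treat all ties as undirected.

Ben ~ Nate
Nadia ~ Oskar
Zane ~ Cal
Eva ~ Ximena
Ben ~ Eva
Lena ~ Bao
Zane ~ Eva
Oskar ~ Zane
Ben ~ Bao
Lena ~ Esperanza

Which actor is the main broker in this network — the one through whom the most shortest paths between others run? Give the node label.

Unnormalized betweenness of each node: Bao:16, Ben:27, Cal:0, Esperanza:0, Eva:29, Lena:9, Nadia:0, Nate:0, Oskar:9, Ximena:0, Zane:23.
Eva has the largest value, 29, making it the main broker — the node through which the most shortest paths run.

Eva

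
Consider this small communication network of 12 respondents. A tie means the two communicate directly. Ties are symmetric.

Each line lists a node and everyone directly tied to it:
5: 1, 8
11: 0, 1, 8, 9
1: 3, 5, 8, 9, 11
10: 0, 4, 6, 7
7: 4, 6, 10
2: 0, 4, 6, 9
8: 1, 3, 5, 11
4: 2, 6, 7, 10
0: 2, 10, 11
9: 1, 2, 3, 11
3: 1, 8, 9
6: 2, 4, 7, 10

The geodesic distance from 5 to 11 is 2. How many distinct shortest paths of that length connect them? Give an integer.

2

The shortest distance is 2. The length-2 paths are: 5–1–11; 5–8–11.
That gives 2 distinct shortest paths.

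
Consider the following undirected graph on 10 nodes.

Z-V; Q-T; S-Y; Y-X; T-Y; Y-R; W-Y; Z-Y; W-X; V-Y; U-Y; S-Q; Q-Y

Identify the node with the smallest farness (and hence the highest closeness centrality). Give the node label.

Farness (sum of distances to all others) for each node — Q:15, R:17, S:16, T:16, U:17, V:16, W:16, X:16, Y:9, Z:16.
The smallest farness is 9, for Y, so Y has the highest closeness.

Y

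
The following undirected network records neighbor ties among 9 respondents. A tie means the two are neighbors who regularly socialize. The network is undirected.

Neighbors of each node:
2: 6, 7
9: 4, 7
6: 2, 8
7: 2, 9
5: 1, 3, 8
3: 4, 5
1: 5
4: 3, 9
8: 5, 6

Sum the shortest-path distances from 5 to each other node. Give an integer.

Distances from 5: 1:1, 2:3, 3:1, 4:2, 6:2, 7:4, 8:1, 9:3.
Sum = 1 + 3 + 1 + 2 + 2 + 4 + 1 + 3 = 17.

17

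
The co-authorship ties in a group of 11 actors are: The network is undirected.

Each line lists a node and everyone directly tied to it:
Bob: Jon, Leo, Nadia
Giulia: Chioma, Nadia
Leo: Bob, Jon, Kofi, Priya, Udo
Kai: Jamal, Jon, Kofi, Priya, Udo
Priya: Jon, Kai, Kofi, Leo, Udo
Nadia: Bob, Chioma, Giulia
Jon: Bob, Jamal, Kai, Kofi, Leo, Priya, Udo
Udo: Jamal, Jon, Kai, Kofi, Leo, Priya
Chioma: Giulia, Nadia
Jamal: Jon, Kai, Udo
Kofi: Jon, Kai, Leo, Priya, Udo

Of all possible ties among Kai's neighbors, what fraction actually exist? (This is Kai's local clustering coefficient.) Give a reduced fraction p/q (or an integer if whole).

4/5

Kai's neighbors: Jamal, Jon, Kofi, Priya, and Udo (k = 5).
Possible neighbor pairs: C(5,2) = 10. Edges among them: Jamal–Jon, Jamal–Udo, Jon–Kofi, Jon–Priya, Jon–Udo, Kofi–Priya, Kofi–Udo, Priya–Udo → e = 8.
Clustering(Kai) = 8/10 = 4/5.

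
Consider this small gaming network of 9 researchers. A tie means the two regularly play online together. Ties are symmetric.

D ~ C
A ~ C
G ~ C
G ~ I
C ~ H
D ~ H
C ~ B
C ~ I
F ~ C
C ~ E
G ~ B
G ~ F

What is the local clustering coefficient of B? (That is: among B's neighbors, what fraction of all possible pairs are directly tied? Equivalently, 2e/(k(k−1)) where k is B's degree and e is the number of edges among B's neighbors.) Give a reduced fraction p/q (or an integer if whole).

B's neighbors: C and G (k = 2).
Possible neighbor pairs: C(2,2) = 1. Edges among them: C–G → e = 1.
Clustering(B) = 1/1.

1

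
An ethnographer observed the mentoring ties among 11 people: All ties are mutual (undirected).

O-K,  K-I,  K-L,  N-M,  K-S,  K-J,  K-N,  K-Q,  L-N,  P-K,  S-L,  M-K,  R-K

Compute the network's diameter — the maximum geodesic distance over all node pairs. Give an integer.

Eccentricity of each node (its greatest distance to any other): I:2, J:2, K:1, L:2, M:2, N:2, O:2, P:2, Q:2, R:2, S:2.
The maximum eccentricity is 2, realized for instance by the pair I–R via I – K – R. So the diameter is 2.

2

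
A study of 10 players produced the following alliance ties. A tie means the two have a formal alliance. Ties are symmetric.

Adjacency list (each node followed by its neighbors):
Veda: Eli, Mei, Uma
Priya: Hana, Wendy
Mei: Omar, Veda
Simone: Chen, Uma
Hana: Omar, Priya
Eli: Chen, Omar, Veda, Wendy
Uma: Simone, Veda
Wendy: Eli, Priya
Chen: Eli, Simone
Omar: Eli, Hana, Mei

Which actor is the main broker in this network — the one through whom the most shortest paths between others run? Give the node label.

Eli

Unnormalized betweenness of each node: Chen:5, Eli:18, Hana:2, Mei:2, Omar:17/2, Priya:1, Simone:1, Uma:2, Veda:17/2, Wendy:5.
Eli has the largest value, 18, making it the main broker — the node through which the most shortest paths run.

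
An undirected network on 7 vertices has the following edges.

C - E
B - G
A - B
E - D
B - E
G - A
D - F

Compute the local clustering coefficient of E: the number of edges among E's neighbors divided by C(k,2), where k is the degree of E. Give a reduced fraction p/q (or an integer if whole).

0

E's neighbors: B, C, and D (k = 3).
Possible neighbor pairs: C(3,2) = 3. Edges among them: none → e = 0.
Clustering(E) = 0/3 = 0.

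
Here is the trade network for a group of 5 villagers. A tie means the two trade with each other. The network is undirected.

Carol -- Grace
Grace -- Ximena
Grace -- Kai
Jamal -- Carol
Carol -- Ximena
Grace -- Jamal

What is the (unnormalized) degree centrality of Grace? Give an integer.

Grace is directly tied to Carol, Jamal, Kai, and Ximena. That is 4 neighbors, so the degree of Grace is 4.

4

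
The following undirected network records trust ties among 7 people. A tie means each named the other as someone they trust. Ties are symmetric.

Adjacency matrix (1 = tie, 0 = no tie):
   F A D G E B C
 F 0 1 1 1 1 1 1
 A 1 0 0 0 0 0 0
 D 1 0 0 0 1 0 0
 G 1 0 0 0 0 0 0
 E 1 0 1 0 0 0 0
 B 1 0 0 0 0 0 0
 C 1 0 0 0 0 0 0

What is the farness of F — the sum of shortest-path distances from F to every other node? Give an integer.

6

Distances from F: A:1, B:1, C:1, D:1, E:1, G:1.
Sum = 1 + 1 + 1 + 1 + 1 + 1 = 6.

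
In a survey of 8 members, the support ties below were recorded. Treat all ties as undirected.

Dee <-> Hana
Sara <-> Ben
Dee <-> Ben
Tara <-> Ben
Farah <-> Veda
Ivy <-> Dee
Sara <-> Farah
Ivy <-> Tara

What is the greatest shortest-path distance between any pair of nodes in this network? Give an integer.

5

Eccentricity of each node (its greatest distance to any other): Ben:3, Dee:4, Farah:4, Hana:5, Ivy:5, Sara:3, Tara:4, Veda:5.
The maximum eccentricity is 5, realized for instance by the pair Hana–Veda via Hana – Dee – Ben – Sara – Farah – Veda. So the diameter is 5.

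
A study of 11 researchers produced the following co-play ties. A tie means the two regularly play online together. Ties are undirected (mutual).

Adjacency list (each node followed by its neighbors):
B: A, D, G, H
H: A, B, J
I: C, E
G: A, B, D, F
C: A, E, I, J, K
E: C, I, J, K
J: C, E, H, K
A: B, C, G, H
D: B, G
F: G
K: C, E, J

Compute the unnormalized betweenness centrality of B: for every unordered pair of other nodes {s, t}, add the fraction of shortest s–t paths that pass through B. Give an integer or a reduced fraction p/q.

13/2

Pairs whose geodesics pass through B — C–D: 1/2; K–D: 2/3; J–D: 1; J–G: 1/3; J–F: 1/3; E–D: 2/3; I–D: 1/2; D–H: 1; D–A: 1/2; H–G: 1/2; H–F: 1/2.
All other pairs contribute 0.
Summing the contributions gives betweenness(B) = 13/2.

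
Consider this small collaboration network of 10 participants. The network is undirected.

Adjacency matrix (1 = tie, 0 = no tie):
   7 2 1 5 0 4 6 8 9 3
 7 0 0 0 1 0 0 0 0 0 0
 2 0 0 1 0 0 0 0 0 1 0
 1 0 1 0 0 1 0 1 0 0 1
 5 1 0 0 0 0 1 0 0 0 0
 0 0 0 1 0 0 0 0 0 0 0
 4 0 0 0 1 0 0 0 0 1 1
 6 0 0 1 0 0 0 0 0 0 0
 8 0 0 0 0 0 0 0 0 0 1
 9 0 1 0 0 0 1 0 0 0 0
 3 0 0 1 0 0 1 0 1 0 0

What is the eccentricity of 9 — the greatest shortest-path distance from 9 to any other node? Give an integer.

3

Distances from 9: 0:3, 1:2, 2:1, 3:2, 4:1, 5:2, 6:3, 7:3, 8:3.
The largest is 3 (to 0, 6, 8, and 7), so the eccentricity of 9 is 3.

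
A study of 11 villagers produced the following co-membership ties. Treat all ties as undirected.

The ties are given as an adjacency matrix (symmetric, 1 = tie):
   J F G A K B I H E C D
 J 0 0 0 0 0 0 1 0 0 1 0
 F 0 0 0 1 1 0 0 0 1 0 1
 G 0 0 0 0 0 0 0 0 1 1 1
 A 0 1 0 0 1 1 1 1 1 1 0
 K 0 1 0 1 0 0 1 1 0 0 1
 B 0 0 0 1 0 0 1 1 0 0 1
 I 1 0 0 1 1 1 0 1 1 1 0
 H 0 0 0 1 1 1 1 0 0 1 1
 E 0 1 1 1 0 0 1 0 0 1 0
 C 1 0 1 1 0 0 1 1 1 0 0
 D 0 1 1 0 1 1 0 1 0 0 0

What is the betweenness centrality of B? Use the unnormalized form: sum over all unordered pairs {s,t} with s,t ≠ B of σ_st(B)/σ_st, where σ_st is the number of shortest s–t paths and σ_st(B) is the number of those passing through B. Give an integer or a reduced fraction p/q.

Pairs whose geodesics pass through B — J–D: 1/5; A–D: 1/4; I–D: 1/3.
All other pairs contribute 0.
Summing the contributions gives betweenness(B) = 47/60.

47/60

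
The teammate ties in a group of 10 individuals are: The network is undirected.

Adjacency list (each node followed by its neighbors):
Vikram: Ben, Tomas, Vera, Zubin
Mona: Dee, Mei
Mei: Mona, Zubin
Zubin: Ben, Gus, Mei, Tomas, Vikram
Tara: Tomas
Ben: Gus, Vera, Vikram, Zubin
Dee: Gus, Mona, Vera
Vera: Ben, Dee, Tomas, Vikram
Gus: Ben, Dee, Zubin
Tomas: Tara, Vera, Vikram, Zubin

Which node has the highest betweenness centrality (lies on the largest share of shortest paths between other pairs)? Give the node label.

Zubin

Unnormalized betweenness of each node: Ben:19/12, Dee:59/12, Gus:11/6, Mei:17/6, Mona:5/4, Tara:0, Tomas:103/12, Vera:6, Vikram:5/4, Zubin:43/4.
Zubin has the largest value, 43/4, making it the main broker — the node through which the most shortest paths run.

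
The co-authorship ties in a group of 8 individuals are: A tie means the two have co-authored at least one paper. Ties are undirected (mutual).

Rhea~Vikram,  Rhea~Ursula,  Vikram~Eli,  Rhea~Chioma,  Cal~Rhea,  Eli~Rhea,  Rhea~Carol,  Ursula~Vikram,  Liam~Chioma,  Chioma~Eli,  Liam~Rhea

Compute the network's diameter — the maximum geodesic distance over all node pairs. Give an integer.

Eccentricity of each node (its greatest distance to any other): Cal:2, Carol:2, Chioma:2, Eli:2, Liam:2, Rhea:1, Ursula:2, Vikram:2.
The maximum eccentricity is 2, realized for instance by the pair Cal–Eli via Cal – Rhea – Eli. So the diameter is 2.

2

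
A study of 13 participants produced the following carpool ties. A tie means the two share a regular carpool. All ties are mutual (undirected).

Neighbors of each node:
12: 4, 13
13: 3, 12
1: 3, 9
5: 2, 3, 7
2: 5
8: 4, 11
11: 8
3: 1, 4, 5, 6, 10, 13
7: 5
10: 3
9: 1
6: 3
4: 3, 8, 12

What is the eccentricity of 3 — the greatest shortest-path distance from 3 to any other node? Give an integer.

3

Distances from 3: 1:1, 2:2, 4:1, 5:1, 6:1, 7:2, 8:2, 9:2, 10:1, 11:3, 12:2, 13:1.
The largest is 3 (to 11), so the eccentricity of 3 is 3.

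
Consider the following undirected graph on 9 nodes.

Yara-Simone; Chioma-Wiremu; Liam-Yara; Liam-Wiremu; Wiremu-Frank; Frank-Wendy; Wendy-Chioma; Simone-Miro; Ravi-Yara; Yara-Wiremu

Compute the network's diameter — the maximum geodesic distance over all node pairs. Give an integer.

Eccentricity of each node (its greatest distance to any other): Chioma:4, Frank:4, Liam:3, Miro:5, Ravi:4, Simone:4, Wendy:5, Wiremu:3, Yara:3.
The maximum eccentricity is 5, realized for instance by the pair Miro–Wendy via Miro – Simone – Yara – Wiremu – Frank – Wendy. So the diameter is 5.

5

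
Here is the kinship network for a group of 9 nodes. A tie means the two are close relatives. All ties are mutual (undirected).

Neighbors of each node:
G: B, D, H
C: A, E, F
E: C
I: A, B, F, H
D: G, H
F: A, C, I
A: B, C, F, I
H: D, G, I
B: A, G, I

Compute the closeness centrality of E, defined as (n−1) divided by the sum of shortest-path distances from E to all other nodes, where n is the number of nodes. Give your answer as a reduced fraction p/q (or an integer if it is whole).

1/3

Distances from E: A:2, B:3, C:1, D:5, F:2, G:4, H:4, I:3. Sum = 24.
n = 9, so closeness = 8/24 = 1/3.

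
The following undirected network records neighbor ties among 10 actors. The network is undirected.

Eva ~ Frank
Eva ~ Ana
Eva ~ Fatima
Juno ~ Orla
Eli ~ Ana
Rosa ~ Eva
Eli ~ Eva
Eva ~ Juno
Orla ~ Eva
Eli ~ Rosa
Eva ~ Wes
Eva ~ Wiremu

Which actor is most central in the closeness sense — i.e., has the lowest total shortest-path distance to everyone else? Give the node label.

Eva

Farness (sum of distances to all others) for each node — Ana:16, Eli:15, Eva:9, Fatima:17, Frank:17, Juno:16, Orla:16, Rosa:16, Wes:17, Wiremu:17.
The smallest farness is 9, for Eva, so Eva has the highest closeness.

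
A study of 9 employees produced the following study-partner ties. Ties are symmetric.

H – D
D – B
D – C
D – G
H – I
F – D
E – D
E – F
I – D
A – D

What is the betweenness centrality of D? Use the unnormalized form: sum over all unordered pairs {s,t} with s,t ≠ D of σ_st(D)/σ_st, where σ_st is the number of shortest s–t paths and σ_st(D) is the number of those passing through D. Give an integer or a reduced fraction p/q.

Pairs whose geodesics pass through D — A–E: 1; A–G: 1; A–I: 1; A–H: 1; A–F: 1; A–B: 1; A–C: 1; E–G: 1; E–I: 1; E–H: 1; E–B: 1; E–C: 1; G–I: 1; G–H: 1 … (+12 more pairs).
All other pairs contribute 0.
Summing the contributions gives betweenness(D) = 26.

26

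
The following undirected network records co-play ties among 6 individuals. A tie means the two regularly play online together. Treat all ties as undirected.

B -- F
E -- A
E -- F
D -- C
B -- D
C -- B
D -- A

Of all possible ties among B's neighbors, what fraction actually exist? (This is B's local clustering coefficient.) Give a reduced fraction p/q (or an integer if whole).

B's neighbors: C, D, and F (k = 3).
Possible neighbor pairs: C(3,2) = 3. Edges among them: C–D → e = 1.
Clustering(B) = 1/3.

1/3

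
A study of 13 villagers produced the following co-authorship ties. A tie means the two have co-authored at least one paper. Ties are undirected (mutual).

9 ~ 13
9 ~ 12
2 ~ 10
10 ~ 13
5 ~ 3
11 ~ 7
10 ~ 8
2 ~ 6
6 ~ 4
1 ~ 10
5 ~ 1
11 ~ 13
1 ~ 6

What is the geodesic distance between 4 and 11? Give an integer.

5

One shortest route is 4 – 6 – 2 – 10 – 13 – 11, which uses 5 edges, and at distance 4 from 4 we only reach {3, 8, 13}, which does not include 11. So d(4,11) = 5.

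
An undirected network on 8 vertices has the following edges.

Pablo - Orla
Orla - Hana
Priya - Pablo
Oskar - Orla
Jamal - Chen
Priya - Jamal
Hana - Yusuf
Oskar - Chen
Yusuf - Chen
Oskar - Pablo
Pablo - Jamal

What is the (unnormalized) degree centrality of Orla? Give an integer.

3

Orla is directly tied to Hana, Oskar, and Pablo. That is 3 neighbors, so the degree of Orla is 3.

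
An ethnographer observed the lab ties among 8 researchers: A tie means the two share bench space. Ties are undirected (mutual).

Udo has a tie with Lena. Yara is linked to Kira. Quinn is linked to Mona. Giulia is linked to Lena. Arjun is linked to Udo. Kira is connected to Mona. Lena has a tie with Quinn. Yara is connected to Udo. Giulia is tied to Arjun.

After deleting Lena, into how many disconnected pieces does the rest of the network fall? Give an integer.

Lena's neighbors (Giulia, Quinn, and Udo) remain reachable from one another through other ties, so the rest of the network stays in one piece.

1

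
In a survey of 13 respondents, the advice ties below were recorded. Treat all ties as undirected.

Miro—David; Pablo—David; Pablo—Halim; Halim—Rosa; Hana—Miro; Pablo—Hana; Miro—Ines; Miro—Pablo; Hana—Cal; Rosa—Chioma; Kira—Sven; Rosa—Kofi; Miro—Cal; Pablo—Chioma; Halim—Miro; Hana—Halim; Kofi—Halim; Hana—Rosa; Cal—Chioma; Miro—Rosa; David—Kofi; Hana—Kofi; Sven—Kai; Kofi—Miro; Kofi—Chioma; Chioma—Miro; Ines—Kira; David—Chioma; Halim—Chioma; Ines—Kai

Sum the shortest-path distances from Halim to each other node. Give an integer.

22

Distances from Halim: Cal:2, Chioma:1, David:2, Hana:1, Ines:2, Kai:3, Kira:3, Kofi:1, Miro:1, Pablo:1, Rosa:1, Sven:4.
Sum = 2 + 1 + 2 + 1 + 2 + 3 + 3 + 1 + 1 + 1 + 1 + 4 = 22.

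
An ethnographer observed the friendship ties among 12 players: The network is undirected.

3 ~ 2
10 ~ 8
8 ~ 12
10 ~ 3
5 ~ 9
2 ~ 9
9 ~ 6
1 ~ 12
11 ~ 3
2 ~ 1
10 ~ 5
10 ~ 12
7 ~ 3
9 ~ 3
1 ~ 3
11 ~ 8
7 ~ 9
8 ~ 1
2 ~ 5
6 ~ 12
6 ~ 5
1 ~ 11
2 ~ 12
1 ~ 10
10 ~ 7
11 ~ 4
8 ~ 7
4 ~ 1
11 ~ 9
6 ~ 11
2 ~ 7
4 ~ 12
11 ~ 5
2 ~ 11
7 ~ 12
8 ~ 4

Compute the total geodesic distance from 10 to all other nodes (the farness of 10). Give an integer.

16

Distances from 10: 1:1, 2:2, 3:1, 4:2, 5:1, 6:2, 7:1, 8:1, 9:2, 11:2, 12:1.
Sum = 1 + 2 + 1 + 2 + 1 + 2 + 1 + 1 + 2 + 2 + 1 = 16.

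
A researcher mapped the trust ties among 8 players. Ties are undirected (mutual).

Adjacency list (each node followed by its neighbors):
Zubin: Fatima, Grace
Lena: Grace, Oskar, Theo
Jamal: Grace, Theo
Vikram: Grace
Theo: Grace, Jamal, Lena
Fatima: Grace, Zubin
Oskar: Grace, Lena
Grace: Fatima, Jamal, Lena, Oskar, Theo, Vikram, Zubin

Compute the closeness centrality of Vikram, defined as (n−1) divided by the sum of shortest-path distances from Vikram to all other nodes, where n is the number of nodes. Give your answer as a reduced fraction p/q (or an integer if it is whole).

7/13

Distances from Vikram: Fatima:2, Grace:1, Jamal:2, Lena:2, Oskar:2, Theo:2, Zubin:2. Sum = 13.
n = 8, so closeness = 7/13.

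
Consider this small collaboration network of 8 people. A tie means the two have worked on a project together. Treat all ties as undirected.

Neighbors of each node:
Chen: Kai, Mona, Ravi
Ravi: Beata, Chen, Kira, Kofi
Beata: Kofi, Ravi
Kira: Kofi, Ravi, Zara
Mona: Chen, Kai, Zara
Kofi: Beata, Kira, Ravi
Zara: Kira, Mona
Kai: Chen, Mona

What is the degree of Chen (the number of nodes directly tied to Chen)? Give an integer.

3

Chen is directly tied to Kai, Mona, and Ravi. That is 3 neighbors, so the degree of Chen is 3.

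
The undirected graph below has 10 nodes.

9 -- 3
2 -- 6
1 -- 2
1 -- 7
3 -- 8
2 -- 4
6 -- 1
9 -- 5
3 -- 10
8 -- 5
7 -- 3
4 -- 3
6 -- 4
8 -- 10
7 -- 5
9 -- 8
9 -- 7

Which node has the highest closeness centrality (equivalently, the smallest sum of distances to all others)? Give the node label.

3

Farness (sum of distances to all others) for each node — 1:17, 2:19, 3:13, 4:16, 5:18, 6:19, 7:14, 8:17, 9:16, 10:19.
The smallest farness is 13, for 3, so 3 has the highest closeness.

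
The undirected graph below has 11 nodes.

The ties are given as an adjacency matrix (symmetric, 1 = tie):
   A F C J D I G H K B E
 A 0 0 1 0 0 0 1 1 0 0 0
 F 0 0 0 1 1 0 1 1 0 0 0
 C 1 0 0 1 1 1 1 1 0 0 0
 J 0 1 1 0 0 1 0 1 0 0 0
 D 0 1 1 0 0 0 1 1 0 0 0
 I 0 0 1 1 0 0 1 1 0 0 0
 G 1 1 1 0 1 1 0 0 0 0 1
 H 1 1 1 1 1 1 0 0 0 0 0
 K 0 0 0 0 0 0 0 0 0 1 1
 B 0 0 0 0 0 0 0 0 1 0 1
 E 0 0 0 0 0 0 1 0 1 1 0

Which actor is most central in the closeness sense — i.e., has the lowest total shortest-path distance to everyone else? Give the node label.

Farness (sum of distances to all others) for each node — A:19, B:27, C:16, D:18, E:19, F:18, G:14, H:19, I:18, J:21, K:27.
The smallest farness is 14, for G, so G has the highest closeness.

G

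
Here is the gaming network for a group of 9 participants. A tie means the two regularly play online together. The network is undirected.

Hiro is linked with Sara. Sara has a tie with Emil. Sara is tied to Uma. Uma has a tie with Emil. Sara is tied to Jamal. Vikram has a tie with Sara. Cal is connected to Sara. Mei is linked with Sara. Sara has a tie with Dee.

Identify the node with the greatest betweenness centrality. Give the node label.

Unnormalized betweenness of each node: Cal:0, Dee:0, Emil:0, Hiro:0, Jamal:0, Mei:0, Sara:27, Uma:0, Vikram:0.
Sara has the largest value, 27, making it the main broker — the node through which the most shortest paths run.

Sara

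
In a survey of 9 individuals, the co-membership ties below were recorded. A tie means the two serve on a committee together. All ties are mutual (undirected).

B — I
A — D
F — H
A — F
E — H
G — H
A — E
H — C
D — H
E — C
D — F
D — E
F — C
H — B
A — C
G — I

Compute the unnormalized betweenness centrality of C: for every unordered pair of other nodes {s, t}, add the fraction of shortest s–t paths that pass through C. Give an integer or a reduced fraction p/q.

Pairs whose geodesics pass through C — A–H: 1/4; A–G: 1/4; A–I: 2/8; A–B: 1/4; E–F: 1/4.
All other pairs contribute 0.
Summing the contributions gives betweenness(C) = 5/4.

5/4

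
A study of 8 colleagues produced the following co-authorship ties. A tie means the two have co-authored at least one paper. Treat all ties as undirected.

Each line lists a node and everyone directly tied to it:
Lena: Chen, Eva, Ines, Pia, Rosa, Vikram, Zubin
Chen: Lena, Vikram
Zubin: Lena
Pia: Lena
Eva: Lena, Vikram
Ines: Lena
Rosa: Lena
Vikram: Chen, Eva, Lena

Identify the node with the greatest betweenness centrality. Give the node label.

Lena

Unnormalized betweenness of each node: Chen:0, Eva:0, Ines:0, Lena:37/2, Pia:0, Rosa:0, Vikram:1/2, Zubin:0.
Lena has the largest value, 37/2, making it the main broker — the node through which the most shortest paths run.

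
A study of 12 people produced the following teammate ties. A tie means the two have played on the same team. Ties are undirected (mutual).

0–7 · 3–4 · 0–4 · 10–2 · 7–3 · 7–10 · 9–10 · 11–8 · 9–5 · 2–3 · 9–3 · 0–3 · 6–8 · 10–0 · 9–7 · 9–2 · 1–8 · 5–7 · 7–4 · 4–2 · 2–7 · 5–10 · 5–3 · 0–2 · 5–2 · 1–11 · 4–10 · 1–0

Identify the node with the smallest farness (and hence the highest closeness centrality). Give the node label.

0

Farness (sum of distances to all others) for each node — 0:17, 1:21, 2:19, 3:20, 4:21, 5:25, 6:38, 7:19, 8:28, 9:25, 10:20, 11:29.
The smallest farness is 17, for 0, so 0 has the highest closeness.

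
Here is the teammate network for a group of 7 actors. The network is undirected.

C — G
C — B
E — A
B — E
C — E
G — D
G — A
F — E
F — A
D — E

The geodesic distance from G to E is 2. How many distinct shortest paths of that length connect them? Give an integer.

The shortest distance is 2. The length-2 paths are: G–A–E; G–D–E; G–C–E.
That gives 3 distinct shortest paths.

3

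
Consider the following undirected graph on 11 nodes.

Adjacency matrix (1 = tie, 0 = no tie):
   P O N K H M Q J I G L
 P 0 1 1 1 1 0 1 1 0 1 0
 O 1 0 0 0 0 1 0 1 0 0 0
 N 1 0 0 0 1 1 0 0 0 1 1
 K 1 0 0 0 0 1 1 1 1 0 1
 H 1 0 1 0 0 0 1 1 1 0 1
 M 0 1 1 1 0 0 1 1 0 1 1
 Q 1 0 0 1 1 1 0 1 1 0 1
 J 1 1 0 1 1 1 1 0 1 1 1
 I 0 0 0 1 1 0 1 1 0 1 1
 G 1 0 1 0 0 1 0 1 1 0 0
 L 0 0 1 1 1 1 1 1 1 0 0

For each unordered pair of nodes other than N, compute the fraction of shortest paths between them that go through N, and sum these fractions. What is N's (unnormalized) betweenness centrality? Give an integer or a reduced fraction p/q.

Pairs whose geodesics pass through N — P–M: 1/6; P–L: 1/5; H–M: 1/4; H–G: 1/4; G–L: 1/4.
All other pairs contribute 0.
Summing the contributions gives betweenness(N) = 67/60.

67/60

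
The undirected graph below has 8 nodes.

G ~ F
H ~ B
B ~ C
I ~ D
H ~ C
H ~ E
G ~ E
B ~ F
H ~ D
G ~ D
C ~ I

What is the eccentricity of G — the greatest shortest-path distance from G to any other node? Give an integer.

Distances from G: B:2, C:3, D:1, E:1, F:1, H:2, I:2.
The largest is 3 (to C), so the eccentricity of G is 3.

3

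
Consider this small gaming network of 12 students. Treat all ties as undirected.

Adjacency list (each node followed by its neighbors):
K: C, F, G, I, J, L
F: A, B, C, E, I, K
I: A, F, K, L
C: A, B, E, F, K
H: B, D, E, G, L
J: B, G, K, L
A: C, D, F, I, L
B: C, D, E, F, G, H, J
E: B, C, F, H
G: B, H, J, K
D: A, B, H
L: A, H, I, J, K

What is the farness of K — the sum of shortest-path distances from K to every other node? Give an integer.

17

Distances from K: A:2, B:2, C:1, D:3, E:2, F:1, G:1, H:2, I:1, J:1, L:1.
Sum = 2 + 2 + 1 + 3 + 2 + 1 + 1 + 2 + 1 + 1 + 1 = 17.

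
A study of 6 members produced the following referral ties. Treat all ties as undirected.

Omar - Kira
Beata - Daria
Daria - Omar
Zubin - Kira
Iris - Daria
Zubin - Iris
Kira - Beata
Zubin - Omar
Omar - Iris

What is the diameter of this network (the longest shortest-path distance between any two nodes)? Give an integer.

Eccentricity of each node (its greatest distance to any other): Beata:2, Daria:2, Iris:2, Kira:2, Omar:2, Zubin:2.
The maximum eccentricity is 2, realized for instance by the pair Beata–Omar via Beata – Kira – Omar. So the diameter is 2.

2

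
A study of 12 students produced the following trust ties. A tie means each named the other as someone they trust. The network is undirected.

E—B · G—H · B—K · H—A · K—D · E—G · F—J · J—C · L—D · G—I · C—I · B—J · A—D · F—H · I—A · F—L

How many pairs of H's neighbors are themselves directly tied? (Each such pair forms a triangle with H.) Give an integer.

H's neighbors are A, F, and G, but none of them are tied to each other, so no triangle contains H.

0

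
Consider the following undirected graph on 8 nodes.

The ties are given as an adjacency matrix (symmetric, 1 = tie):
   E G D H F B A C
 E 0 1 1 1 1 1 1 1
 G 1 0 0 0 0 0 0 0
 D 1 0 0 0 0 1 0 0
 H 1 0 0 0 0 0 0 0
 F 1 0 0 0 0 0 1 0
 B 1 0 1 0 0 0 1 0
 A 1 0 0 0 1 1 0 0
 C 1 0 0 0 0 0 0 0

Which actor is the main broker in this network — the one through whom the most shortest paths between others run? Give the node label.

Unnormalized betweenness of each node: A:1/2, B:1/2, C:0, D:0, E:17, F:0, G:0, H:0.
E has the largest value, 17, making it the main broker — the node through which the most shortest paths run.

E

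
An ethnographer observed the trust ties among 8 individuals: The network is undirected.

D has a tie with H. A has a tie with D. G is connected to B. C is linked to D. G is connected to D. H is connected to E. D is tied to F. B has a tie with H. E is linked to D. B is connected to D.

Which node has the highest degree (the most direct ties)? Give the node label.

D

Degrees — A:1, B:3, C:1, D:7, E:2, F:1, G:2, H:3.
The maximum is 7, attained only by D.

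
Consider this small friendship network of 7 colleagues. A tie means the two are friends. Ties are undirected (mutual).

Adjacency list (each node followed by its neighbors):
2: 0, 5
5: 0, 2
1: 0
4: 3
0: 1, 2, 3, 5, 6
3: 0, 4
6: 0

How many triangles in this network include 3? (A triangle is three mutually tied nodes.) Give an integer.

0

3's neighbors are 0 and 4, but none of them are tied to each other, so no triangle contains 3.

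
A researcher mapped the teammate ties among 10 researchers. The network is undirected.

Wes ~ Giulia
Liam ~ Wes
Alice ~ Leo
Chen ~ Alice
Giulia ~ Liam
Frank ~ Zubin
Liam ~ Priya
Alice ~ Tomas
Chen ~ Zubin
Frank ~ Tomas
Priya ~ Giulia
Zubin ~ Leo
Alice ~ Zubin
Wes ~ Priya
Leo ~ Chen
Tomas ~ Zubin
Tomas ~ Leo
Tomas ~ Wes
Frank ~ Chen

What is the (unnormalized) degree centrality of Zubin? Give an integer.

5

Zubin is directly tied to Alice, Chen, Frank, Leo, and Tomas. That is 5 neighbors, so the degree of Zubin is 5.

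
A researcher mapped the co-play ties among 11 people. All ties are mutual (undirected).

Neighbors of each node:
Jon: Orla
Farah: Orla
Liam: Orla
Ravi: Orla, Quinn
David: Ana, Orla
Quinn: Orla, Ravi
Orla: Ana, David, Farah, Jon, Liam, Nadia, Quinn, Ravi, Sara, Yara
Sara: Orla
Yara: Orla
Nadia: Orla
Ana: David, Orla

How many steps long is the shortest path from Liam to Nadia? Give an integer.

One shortest route is Liam – Orla – Nadia, which uses 2 edges, and Liam and Nadia are not directly tied, so nothing shorter exists. So d(Liam,Nadia) = 2.

2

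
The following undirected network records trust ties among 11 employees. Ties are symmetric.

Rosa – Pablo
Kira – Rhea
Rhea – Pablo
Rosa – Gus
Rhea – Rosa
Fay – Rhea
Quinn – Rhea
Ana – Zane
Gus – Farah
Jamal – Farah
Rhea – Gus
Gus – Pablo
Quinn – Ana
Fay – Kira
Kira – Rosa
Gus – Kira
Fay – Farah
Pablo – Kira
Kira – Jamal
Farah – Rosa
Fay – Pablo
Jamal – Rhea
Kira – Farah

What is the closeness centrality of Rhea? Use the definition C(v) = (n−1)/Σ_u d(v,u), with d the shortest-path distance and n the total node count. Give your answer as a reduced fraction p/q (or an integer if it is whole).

Distances from Rhea: Ana:2, Farah:2, Fay:1, Gus:1, Jamal:1, Kira:1, Pablo:1, Quinn:1, Rosa:1, Zane:3. Sum = 14.
n = 11, so closeness = 10/14 = 5/7.

5/7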